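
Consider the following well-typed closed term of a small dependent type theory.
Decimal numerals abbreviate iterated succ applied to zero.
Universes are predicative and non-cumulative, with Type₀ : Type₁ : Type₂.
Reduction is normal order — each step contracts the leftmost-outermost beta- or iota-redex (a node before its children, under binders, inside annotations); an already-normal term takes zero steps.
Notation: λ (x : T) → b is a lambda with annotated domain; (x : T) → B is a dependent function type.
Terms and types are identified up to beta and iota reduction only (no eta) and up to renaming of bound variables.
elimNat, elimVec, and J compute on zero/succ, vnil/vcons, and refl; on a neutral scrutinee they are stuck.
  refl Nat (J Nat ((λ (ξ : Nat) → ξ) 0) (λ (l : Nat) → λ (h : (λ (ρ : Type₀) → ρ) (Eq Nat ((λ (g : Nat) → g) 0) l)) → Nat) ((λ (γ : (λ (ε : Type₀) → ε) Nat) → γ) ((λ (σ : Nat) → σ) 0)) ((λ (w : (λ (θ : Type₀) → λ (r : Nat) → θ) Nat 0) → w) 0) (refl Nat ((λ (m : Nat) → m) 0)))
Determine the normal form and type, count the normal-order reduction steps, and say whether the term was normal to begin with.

resulting normal form:
  refl Nat 0
type:
  Eq Nat 0 0
normal-order step count: 3
already normal: no
first redex: a J iota-redex


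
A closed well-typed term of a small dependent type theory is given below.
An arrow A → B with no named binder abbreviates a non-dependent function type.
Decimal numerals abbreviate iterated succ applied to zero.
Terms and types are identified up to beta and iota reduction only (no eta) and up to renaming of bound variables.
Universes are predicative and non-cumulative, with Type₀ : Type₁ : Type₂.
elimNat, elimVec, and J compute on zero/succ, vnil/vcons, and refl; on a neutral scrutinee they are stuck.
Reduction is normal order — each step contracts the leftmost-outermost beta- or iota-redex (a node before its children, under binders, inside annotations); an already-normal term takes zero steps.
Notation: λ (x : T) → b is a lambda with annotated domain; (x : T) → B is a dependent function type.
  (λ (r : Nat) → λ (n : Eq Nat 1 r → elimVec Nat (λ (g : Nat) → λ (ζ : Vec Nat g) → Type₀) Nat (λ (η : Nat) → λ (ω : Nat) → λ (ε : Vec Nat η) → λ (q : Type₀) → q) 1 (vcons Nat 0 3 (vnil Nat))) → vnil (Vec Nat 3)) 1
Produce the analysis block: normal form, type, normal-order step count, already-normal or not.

reduced normal form:
  λ (r : Eq Nat 1 1 → Nat) → vnil (Vec Nat 3)
type:
  (Eq Nat 1 1 → Nat) → Vec (Vec Nat 3) 0
steps to reach normal form (normal order): 7
already normal: no
first redex: a beta-redex


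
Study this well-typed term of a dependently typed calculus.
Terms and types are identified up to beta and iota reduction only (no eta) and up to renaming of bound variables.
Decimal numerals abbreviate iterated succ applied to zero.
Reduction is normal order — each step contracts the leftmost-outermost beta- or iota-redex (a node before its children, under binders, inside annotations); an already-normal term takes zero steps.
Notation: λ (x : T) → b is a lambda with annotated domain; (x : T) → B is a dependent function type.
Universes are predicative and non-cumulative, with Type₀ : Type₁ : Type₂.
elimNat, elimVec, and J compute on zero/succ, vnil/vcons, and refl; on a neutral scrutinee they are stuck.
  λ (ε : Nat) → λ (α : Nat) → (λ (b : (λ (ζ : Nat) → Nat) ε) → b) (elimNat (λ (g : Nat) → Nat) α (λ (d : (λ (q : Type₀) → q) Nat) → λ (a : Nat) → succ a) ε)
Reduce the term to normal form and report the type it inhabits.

resulting normal form:
  λ (ε : Nat) → λ (α : Nat) → elimNat (λ (b : Nat) → Nat) α (λ (ζ : Nat) → λ (g : Nat) → succ g) ε
inferred type:
  (ε : Nat) → (α : Nat) → Nat
observation: contracting a beta-redex first, the term normalizes in 2 steps.


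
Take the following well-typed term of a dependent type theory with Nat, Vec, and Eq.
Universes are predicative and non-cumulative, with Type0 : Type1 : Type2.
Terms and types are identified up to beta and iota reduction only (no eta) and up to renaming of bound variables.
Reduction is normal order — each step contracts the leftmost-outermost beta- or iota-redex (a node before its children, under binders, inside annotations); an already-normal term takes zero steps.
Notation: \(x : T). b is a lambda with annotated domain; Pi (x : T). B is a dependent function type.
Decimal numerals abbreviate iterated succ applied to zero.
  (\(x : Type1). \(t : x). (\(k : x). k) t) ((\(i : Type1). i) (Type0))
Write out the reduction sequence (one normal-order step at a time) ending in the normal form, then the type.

normal-order reduction sequence:
  (\(x : Type1). \(t : x). (\(k : x). k) t) ((\(i : Type1). i) (Type0))
  ~> \(x : (\(t : Type1). t) (Type0)). (\(k : (\(i : Type1). i) (Type0)). k) x
  ~> \(x : Type0). (\(t : (\(k : Type1). k) (Type0)). t) x
  ~> \(x : Type0). x
type:
  Pi (x : Type0). Type0


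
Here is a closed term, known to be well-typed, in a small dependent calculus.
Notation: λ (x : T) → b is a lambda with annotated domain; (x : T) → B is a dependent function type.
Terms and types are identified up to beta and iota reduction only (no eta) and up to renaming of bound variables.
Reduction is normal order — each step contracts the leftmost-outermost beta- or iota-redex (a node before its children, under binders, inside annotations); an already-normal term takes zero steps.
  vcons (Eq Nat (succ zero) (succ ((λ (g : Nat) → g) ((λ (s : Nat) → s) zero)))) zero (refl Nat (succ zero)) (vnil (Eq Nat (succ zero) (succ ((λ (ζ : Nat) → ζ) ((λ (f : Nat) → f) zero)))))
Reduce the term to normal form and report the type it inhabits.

normal form:
  vcons (Eq Nat (succ zero) (succ zero)) zero (refl Nat (succ zero)) (vnil (Eq Nat (succ zero) (succ zero)))
inferred type:
  Vec (Eq Nat (succ zero) (succ zero)) (succ zero)
observation: normalization takes exactly 4 steps under the normal-order strategy.


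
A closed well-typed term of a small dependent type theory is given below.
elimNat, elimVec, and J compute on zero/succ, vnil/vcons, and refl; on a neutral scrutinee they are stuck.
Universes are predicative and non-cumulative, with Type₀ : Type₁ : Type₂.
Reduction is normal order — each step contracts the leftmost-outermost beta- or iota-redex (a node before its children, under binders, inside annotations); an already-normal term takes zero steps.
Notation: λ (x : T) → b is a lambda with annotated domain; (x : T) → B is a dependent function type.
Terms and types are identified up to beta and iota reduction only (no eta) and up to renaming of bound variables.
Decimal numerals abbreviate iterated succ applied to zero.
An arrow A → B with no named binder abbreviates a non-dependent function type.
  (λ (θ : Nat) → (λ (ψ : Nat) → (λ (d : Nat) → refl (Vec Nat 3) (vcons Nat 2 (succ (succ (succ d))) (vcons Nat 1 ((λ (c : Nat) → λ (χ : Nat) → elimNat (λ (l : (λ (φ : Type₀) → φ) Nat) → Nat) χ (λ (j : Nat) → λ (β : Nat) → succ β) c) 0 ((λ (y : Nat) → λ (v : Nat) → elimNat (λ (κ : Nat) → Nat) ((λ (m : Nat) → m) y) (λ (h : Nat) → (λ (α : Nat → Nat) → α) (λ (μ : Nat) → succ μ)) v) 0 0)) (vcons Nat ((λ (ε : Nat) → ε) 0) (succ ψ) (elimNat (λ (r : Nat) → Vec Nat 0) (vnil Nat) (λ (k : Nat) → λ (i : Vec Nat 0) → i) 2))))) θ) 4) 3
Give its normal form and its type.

normal form:
  refl (Vec Nat 3) (vcons Nat 2 6 (vcons Nat 1 0 (vcons Nat 0 5 (vnil Nat))))
the term's type:
  Eq (Vec Nat 3) (vcons Nat 2 6 (vcons Nat 1 0 (vcons Nat 0 5 (vnil Nat)))) (vcons Nat 2 6 (vcons Nat 1 0 (vcons Nat 0 5 (vnil Nat))))


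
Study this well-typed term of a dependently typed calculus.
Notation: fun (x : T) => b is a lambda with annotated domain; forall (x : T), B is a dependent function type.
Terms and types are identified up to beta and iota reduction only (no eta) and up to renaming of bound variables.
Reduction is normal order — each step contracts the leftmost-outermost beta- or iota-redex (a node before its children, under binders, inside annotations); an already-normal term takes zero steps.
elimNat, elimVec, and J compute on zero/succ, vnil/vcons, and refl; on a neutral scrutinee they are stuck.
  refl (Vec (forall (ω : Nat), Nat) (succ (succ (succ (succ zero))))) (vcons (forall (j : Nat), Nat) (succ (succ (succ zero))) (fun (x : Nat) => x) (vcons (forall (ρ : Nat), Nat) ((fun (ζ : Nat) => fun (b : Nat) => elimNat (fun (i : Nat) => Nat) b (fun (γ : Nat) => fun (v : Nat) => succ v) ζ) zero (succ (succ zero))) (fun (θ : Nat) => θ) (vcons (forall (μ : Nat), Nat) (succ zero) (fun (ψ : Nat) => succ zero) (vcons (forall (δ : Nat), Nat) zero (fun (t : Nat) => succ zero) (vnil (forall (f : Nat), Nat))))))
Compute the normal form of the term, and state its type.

reduced normal form:
  refl (Vec (forall (ω : Nat), Nat) (succ (succ (succ (succ zero))))) (vcons (forall (j : Nat), Nat) (succ (succ (succ zero))) (fun (x : Nat) => x) (vcons (forall (ρ : Nat), Nat) (succ (succ zero)) (fun (ζ : Nat) => ζ) (vcons (forall (b : Nat), Nat) (succ zero) (fun (i : Nat) => succ zero) (vcons (forall (γ : Nat), Nat) zero (fun (v : Nat) => succ zero) (vnil (forall (θ : Nat), Nat))))))
type:
  Eq (Vec (forall (ω : Nat), Nat) (succ (succ (succ (succ zero))))) (vcons (forall (j : Nat), Nat) (succ (succ (succ zero))) (fun (x : Nat) => x) (vcons (forall (ρ : Nat), Nat) (succ (succ zero)) (fun (ζ : Nat) => ζ) (vcons (forall (b : Nat), Nat) (succ zero) (fun (i : Nat) => succ zero) (vcons (forall (γ : Nat), Nat) zero (fun (v : Nat) => succ zero) (vnil (forall (θ : Nat), Nat)))))) (vcons (forall (μ : Nat), Nat) (succ (succ (succ zero))) (fun (ψ : Nat) => ψ) (vcons (forall (δ : Nat), Nat) (succ (succ zero)) (fun (t : Nat) => t) (vcons (forall (f : Nat), Nat) (succ zero) (fun (ε : Nat) => succ zero) (vcons (forall (n : Nat), Nat) zero (fun (o : Nat) => succ zero) (vnil (forall (m : Nat), Nat))))))
observation: 3 normal-order steps separate the term from its normal form.


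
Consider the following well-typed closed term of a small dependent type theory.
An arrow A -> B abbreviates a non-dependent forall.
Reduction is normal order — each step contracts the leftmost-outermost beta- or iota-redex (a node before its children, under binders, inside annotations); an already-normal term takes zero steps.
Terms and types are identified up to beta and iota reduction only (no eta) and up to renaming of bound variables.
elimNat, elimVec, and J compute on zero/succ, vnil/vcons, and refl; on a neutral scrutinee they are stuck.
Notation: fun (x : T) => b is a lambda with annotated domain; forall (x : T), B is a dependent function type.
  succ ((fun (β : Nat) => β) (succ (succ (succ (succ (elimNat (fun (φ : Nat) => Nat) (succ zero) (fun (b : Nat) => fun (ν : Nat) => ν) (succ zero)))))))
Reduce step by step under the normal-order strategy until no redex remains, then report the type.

normal-order reduction sequence:
  succ ((fun (β : Nat) => β) (succ (succ (succ (succ (elimNat (fun (φ : Nat) => Nat) (succ zero) (fun (b : Nat) => fun (ν : Nat) => ν) (succ zero)))))))
  ~> succ (succ (succ (succ (succ (elimNat (fun (β : Nat) => Nat) (succ zero) (fun (φ : Nat) => fun (b : Nat) => b) (succ zero))))))
  ~> succ (succ (succ (succ (succ ((fun (β : Nat) => fun (φ : Nat) => φ) zero (elimNat (fun (b : Nat) => Nat) (succ zero) (fun (ν : Nat) => fun (x : Nat) => x) zero))))))
  ~> succ (succ (succ (succ (succ ((fun (β : Nat) => β) (elimNat (fun (φ : Nat) => Nat) (succ zero) (fun (b : Nat) => fun (ν : Nat) => ν) zero))))))
  ~> succ (succ (succ (succ (succ (elimNat (fun (β : Nat) => Nat) (succ zero) (fun (φ : Nat) => fun (b : Nat) => b) zero)))))
  ~> succ (succ (succ (succ (succ (succ zero)))))
inferred type:
  Nat


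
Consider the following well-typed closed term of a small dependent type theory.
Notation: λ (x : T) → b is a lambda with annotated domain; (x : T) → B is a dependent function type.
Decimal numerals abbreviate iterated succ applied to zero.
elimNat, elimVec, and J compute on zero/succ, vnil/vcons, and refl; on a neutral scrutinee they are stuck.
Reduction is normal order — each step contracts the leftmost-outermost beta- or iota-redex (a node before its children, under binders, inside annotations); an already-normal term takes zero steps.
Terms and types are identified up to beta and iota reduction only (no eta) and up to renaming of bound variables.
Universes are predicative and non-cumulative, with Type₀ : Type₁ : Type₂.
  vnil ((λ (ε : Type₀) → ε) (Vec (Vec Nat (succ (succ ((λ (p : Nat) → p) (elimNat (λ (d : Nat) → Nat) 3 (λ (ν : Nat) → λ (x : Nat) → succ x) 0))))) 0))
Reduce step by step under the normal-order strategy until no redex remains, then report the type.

normal-order reduction:
  vnil ((λ (ε : Type₀) → ε) (Vec (Vec Nat (succ (succ ((λ (p : Nat) → p) (elimNat (λ (d : Nat) → Nat) 3 (λ (ν : Nat) → λ (x : Nat) → succ x) 0))))) 0))
  ~> vnil (Vec (Vec Nat (succ (succ ((λ (ε : Nat) → ε) (elimNat (λ (p : Nat) → Nat) 3 (λ (d : Nat) → λ (ν : Nat) → succ ν) 0))))) 0)
  ~> vnil (Vec (Vec Nat (succ (succ (elimNat (λ (ε : Nat) → Nat) 3 (λ (p : Nat) → λ (d : Nat) → succ d) 0)))) 0)
  ~> vnil (Vec (Vec Nat 5) 0)
type:
  Vec (Vec (Vec Nat 5) 0) 0


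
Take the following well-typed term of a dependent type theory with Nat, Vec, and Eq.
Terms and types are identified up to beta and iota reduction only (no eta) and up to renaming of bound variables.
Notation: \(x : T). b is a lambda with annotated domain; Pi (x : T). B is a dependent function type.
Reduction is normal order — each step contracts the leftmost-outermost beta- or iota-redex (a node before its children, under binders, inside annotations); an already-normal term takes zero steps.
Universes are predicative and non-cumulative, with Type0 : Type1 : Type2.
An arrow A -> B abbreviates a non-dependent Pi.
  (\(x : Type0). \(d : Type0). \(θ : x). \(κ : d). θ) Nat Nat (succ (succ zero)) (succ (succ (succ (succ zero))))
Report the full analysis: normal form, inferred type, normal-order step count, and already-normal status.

normal form:
  succ (succ zero)
inferred type:
  Nat
steps to reach normal form (normal order): 4
term was already normal: no
first redex: a beta-redex


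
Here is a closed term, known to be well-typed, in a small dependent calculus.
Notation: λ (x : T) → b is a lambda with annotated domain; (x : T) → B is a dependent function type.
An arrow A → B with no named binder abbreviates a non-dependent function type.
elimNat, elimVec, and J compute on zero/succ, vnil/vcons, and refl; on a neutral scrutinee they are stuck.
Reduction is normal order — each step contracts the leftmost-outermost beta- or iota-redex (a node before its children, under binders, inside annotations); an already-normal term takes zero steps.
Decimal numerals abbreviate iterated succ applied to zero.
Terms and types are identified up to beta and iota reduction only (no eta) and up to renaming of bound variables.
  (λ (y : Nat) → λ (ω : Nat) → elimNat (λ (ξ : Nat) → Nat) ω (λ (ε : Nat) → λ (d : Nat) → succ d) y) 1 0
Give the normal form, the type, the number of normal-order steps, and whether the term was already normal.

resulting normal form:
  1
the term's type:
  Nat
reduction steps (normal order): 6
already normal: no
first contracted redex: a beta-redex


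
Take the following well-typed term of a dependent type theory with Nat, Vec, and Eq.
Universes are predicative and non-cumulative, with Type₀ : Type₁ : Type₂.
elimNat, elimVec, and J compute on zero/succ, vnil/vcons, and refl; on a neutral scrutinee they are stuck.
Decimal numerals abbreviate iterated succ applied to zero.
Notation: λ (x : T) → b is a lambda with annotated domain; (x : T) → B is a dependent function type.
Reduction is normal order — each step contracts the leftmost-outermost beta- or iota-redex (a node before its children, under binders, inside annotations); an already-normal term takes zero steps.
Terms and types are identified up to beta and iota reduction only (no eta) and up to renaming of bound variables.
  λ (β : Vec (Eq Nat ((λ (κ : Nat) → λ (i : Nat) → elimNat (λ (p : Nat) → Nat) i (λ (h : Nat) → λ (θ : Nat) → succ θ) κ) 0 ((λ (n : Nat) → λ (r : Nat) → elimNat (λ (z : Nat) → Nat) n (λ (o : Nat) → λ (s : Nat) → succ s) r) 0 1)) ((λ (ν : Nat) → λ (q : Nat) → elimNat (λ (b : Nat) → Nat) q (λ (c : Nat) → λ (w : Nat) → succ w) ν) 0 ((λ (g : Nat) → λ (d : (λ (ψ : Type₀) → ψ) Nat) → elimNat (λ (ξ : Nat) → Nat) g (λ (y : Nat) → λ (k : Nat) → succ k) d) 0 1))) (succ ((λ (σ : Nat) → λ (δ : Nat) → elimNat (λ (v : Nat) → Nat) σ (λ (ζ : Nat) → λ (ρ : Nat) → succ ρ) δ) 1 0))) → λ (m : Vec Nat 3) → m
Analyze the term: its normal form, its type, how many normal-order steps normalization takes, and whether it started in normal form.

resulting normal form:
  λ (β : Vec (Eq Nat 1 1) 2) → λ (κ : Vec Nat 3) → κ
inferred type:
  (β : Vec (Eq Nat 1 1) 2) → (κ : Vec Nat 3) → Vec Nat 3
normal-order step count: 21
term was already normal: no
first redex: a beta-redex


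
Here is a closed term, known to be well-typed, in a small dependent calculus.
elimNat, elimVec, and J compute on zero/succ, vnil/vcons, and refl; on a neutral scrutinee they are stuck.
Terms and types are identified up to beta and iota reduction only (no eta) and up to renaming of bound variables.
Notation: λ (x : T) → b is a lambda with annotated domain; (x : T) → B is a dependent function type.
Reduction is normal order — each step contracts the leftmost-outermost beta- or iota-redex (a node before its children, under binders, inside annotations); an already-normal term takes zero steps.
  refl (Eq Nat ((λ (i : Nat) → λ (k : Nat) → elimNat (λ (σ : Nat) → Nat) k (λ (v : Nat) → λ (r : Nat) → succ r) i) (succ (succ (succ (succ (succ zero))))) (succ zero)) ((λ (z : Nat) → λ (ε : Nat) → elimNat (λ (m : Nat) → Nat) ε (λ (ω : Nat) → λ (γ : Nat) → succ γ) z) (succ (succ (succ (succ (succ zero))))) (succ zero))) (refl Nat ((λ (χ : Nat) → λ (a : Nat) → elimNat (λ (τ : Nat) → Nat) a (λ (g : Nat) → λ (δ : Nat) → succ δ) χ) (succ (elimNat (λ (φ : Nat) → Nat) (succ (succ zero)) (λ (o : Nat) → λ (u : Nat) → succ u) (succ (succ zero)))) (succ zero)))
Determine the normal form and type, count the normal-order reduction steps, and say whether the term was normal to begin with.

reduced normal form:
  refl (Eq Nat (succ (succ (succ (succ (succ (succ zero)))))) (succ (succ (succ (succ (succ (succ zero))))))) (refl Nat (succ (succ (succ (succ (succ (succ zero)))))))
the term's type:
  Eq (Eq Nat (succ (succ (succ (succ (succ (succ zero)))))) (succ (succ (succ (succ (succ (succ zero))))))) (refl Nat (succ (succ (succ (succ (succ (succ zero))))))) (refl Nat (succ (succ (succ (succ (succ (succ zero)))))))
normal-order step count: 61
already normal: no
first redex: a beta-redex


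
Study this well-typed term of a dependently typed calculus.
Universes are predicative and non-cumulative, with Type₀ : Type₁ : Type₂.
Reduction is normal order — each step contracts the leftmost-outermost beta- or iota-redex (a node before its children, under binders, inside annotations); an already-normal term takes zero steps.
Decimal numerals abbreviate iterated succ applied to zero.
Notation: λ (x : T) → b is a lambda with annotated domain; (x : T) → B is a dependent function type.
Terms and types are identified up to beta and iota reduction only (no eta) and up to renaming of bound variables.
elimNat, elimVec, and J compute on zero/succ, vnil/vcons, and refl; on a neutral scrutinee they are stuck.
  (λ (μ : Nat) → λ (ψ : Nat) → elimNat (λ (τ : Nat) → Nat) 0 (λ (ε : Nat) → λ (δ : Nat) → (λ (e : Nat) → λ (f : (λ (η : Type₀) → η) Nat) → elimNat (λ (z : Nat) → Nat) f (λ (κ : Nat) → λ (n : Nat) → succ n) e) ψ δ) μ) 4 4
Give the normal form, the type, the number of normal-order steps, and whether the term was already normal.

normal form:
  16
the term's type:
  Nat
reduction steps (normal order): 75
started in normal form: no
first redex: a beta-redex


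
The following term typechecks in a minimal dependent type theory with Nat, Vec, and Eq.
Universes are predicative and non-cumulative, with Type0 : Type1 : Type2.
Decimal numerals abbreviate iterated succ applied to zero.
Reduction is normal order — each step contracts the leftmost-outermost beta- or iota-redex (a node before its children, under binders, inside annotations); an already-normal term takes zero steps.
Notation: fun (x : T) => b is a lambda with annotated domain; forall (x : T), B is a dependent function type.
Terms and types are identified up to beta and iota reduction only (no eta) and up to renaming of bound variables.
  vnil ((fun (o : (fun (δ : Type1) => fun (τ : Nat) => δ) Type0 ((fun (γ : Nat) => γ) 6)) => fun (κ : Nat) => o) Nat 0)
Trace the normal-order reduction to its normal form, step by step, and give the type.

normal-order reduction sequence:
  vnil ((fun (o : (fun (δ : Type1) => fun (τ : Nat) => δ) Type0 ((fun (γ : Nat) => γ) 6)) => fun (κ : Nat) => o) Nat 0)
  ~> vnil ((fun (o : Nat) => Nat) 0)
  ~> vnil Nat
inferred type:
  Vec Nat 0


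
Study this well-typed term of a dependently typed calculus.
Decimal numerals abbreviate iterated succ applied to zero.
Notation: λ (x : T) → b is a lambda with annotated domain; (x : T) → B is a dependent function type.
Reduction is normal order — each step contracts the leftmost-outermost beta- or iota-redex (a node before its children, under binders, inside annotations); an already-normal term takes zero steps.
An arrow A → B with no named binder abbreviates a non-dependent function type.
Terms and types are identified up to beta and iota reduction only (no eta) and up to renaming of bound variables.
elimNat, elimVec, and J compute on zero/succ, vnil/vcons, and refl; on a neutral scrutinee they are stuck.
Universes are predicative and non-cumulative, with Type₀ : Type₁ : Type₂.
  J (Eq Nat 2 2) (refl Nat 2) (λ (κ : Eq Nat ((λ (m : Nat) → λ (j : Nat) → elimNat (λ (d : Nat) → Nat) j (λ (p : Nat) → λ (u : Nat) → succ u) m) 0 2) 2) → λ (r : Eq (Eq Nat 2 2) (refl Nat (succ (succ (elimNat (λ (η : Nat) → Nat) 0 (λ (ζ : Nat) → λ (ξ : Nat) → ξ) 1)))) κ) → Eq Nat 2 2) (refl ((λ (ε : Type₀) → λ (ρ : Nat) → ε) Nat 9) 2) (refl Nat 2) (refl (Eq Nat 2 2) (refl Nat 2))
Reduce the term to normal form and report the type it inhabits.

resulting normal form:
  refl Nat 2
the term's type:
  Eq Nat 2 2
observation: the first redex contracted is a J iota-redex; the normal form is reached in 3 normal-order steps.


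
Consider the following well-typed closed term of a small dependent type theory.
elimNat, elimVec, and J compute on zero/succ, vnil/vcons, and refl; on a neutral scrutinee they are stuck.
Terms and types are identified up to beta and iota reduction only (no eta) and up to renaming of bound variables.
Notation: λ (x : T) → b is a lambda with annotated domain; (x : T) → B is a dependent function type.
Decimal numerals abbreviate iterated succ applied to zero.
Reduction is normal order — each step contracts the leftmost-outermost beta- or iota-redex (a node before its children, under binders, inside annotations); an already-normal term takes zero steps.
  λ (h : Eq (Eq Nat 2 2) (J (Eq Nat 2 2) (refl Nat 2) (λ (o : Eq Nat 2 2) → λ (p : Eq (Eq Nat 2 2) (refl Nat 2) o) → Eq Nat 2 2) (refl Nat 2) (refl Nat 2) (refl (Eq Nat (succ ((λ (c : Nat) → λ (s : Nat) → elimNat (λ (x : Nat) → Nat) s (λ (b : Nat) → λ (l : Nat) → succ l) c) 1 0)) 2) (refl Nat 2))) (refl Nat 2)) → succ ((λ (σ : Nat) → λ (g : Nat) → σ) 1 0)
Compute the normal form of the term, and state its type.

reduced normal form:
  λ (h : Eq (Eq Nat 2 2) (refl Nat 2) (refl Nat 2)) → 2
type:
  (h : Eq (Eq Nat 2 2) (refl Nat 2) (refl Nat 2)) → Nat
observation: the term reaches its normal form after 3 normal-order steps.


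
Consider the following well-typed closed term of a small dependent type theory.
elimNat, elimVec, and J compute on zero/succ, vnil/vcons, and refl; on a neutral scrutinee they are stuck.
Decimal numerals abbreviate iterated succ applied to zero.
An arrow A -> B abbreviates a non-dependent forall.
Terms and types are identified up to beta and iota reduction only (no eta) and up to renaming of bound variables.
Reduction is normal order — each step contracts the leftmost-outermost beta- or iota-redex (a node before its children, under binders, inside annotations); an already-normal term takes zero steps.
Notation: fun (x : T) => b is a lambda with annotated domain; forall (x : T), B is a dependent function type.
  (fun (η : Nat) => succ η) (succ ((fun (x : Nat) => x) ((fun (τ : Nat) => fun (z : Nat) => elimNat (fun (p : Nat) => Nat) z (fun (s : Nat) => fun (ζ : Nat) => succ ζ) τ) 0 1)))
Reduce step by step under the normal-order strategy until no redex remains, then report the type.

normal-order reduction:
  (fun (η : Nat) => succ η) (succ ((fun (x : Nat) => x) ((fun (τ : Nat) => fun (z : Nat) => elimNat (fun (p : Nat) => Nat) z (fun (s : Nat) => fun (ζ : Nat) => succ ζ) τ) 0 1)))
  ~> succ (succ ((fun (η : Nat) => η) ((fun (x : Nat) => fun (τ : Nat) => elimNat (fun (z : Nat) => Nat) τ (fun (p : Nat) => fun (s : Nat) => succ s) x) 0 1)))
  ~> succ (succ ((fun (η : Nat) => fun (x : Nat) => elimNat (fun (τ : Nat) => Nat) x (fun (z : Nat) => fun (p : Nat) => succ p) η) 0 1))
  ~> succ (succ ((fun (η : Nat) => elimNat (fun (x : Nat) => Nat) η (fun (τ : Nat) => fun (z : Nat) => succ z) 0) 1))
  ~> succ (succ (elimNat (fun (η : Nat) => Nat) 1 (fun (x : Nat) => fun (τ : Nat) => succ τ) 0))
  ~> 3
the term's type:
  Nat


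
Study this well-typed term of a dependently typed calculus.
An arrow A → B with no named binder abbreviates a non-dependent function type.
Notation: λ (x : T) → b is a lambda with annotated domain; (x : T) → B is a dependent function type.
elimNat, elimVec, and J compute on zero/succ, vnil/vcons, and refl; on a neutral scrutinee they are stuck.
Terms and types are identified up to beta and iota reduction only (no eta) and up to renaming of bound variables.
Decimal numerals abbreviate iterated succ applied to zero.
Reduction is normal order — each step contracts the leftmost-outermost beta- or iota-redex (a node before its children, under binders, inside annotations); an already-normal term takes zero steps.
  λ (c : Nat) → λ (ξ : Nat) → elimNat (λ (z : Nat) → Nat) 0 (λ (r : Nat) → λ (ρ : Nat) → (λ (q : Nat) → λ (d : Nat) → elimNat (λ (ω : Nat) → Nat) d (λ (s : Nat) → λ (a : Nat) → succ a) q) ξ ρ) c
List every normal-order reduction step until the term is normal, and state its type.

reduction (normal order):
  λ (c : Nat) → λ (ξ : Nat) → elimNat (λ (z : Nat) → Nat) 0 (λ (r : Nat) → λ (ρ : Nat) → (λ (q : Nat) → λ (d : Nat) → elimNat (λ (ω : Nat) → Nat) d (λ (s : Nat) → λ (a : Nat) → succ a) q) ξ ρ) c
  ~> λ (c : Nat) → λ (ξ : Nat) → elimNat (λ (z : Nat) → Nat) 0 (λ (r : Nat) → λ (ρ : Nat) → (λ (q : Nat) → elimNat (λ (d : Nat) → Nat) q (λ (ω : Nat) → λ (s : Nat) → succ s) ξ) ρ) c
  ~> λ (c : Nat) → λ (ξ : Nat) → elimNat (λ (z : Nat) → Nat) 0 (λ (r : Nat) → λ (ρ : Nat) → elimNat (λ (q : Nat) → Nat) ρ (λ (d : Nat) → λ (ω : Nat) → succ ω) ξ) c
inferred type:
  Nat → Nat → Nat


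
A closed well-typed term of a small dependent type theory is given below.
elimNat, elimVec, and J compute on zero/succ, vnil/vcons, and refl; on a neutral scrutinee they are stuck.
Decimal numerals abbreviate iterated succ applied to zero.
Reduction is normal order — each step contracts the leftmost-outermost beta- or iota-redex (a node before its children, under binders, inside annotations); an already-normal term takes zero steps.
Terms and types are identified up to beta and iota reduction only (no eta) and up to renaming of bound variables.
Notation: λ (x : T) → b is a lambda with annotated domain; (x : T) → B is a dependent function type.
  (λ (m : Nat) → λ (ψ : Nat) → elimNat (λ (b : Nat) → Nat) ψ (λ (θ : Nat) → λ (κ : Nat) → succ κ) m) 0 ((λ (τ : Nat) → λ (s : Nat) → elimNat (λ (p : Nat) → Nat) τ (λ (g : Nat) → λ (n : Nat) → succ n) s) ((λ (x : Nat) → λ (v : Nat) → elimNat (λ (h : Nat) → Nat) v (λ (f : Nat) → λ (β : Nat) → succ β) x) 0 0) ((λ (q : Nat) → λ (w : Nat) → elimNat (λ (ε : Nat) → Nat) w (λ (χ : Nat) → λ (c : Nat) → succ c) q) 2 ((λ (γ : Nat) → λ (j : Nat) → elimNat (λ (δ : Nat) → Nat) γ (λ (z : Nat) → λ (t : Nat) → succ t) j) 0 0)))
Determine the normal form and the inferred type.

normal form:
  2
type:
  Nat
observation: the first redex contracted is a beta-redex; the normal form is reached in 27 normal-order steps.


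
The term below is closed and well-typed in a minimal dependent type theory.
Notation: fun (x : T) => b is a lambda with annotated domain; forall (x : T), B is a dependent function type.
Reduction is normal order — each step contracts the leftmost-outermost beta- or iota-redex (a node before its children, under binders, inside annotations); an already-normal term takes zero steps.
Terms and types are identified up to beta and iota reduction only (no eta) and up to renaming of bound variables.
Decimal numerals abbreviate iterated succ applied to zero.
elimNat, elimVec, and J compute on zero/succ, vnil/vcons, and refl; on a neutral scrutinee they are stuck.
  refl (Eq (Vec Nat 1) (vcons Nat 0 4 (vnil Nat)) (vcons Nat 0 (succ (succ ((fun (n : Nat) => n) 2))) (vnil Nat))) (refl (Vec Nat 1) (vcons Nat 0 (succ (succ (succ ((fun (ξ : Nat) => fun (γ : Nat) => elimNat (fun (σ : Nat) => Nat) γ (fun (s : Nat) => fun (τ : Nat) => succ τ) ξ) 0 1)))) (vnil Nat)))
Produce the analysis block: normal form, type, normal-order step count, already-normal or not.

normal form:
  refl (Eq (Vec Nat 1) (vcons Nat 0 4 (vnil Nat)) (vcons Nat 0 4 (vnil Nat))) (refl (Vec Nat 1) (vcons Nat 0 4 (vnil Nat)))
the term's type:
  Eq (Eq (Vec Nat 1) (vcons Nat 0 4 (vnil Nat)) (vcons Nat 0 4 (vnil Nat))) (refl (Vec Nat 1) (vcons Nat 0 4 (vnil Nat))) (refl (Vec Nat 1) (vcons Nat 0 4 (vnil Nat)))
reduction steps (normal order): 4
term was already normal: no
first redex: a beta-redex


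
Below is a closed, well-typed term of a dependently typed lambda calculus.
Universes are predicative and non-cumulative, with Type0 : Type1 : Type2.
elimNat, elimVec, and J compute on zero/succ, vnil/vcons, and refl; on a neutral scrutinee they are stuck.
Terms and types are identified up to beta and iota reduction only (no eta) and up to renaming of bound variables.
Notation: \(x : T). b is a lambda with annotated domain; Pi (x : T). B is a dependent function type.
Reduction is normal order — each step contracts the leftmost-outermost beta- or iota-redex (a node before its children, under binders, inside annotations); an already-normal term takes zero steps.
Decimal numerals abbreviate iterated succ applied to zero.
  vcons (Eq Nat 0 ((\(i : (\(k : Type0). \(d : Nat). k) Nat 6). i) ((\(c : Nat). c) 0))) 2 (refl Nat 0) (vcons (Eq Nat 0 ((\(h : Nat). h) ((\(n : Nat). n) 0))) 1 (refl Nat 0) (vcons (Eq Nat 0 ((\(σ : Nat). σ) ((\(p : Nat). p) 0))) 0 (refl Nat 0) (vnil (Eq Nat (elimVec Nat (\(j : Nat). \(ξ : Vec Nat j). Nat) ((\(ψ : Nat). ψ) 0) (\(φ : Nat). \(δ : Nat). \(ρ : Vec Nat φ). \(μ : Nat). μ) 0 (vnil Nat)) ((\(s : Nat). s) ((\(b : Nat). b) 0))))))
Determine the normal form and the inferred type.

normal form:
  vcons (Eq Nat 0 0) 2 (refl Nat 0) (vcons (Eq Nat 0 0) 1 (refl Nat 0) (vcons (Eq Nat 0 0) 0 (refl Nat 0) (vnil (Eq Nat 0 0))))
inferred type:
  Vec (Eq Nat 0 0) 3
observation: normalization takes exactly 10 steps under the normal-order strategy.


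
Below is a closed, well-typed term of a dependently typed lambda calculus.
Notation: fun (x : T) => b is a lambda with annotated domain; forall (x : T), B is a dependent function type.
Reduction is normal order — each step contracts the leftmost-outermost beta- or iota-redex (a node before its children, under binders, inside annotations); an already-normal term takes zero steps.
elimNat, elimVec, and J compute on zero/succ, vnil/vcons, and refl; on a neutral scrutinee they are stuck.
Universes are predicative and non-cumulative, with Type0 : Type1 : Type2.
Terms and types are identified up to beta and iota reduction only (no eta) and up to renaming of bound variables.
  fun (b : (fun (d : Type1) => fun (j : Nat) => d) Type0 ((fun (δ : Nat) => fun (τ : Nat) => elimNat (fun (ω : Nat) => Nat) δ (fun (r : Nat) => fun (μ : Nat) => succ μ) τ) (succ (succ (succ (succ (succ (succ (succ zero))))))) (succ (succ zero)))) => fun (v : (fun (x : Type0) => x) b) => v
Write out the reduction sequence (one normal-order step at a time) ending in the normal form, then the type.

reduction (normal order):
  fun (b : (fun (d : Type1) => fun (j : Nat) => d) Type0 ((fun (δ : Nat) => fun (τ : Nat) => elimNat (fun (ω : Nat) => Nat) δ (fun (r : Nat) => fun (μ : Nat) => succ μ) τ) (succ (succ (succ (succ (succ (succ (succ zero))))))) (succ (succ zero)))) => fun (v : (fun (x : Type0) => x) b) => v
  ~> fun (b : (fun (d : Nat) => Type0) ((fun (j : Nat) => fun (δ : Nat) => elimNat (fun (τ : Nat) => Nat) j (fun (ω : Nat) => fun (r : Nat) => succ r) δ) (succ (succ (succ (succ (succ (succ (succ zero))))))) (succ (succ zero)))) => fun (μ : (fun (v : Type0) => v) b) => μ
  ~> fun (b : Type0) => fun (d : (fun (j : Type0) => j) b) => d
  ~> fun (b : Type0) => fun (d : b) => d
inferred type:
  forall (b : Type0), forall (d : b), b


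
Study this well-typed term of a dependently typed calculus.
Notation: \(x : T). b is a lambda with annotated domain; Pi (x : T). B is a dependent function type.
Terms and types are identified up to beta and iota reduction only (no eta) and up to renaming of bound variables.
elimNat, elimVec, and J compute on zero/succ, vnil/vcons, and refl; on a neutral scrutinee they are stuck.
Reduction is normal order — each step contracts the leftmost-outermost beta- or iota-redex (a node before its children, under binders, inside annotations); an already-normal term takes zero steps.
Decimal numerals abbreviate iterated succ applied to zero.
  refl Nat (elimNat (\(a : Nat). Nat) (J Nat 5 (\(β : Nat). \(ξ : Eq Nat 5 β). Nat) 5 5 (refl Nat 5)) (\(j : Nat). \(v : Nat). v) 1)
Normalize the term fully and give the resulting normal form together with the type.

normal form:
  refl Nat 5
the term's type:
  Eq Nat 5 5


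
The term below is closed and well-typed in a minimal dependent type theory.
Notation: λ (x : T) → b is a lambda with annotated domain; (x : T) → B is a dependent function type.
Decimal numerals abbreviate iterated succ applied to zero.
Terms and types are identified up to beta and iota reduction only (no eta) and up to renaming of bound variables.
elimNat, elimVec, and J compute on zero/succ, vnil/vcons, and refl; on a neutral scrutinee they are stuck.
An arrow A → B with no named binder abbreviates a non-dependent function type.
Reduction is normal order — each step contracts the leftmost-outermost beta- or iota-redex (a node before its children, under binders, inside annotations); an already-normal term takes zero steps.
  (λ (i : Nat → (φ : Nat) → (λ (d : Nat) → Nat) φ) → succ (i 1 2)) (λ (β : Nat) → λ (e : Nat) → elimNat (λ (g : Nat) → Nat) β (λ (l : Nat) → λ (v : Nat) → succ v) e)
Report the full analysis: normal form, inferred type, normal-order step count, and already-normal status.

resulting normal form:
  4
type:
  Nat
steps to reach normal form (normal order): 10
term was already normal: no
first contracted redex: a beta-redex


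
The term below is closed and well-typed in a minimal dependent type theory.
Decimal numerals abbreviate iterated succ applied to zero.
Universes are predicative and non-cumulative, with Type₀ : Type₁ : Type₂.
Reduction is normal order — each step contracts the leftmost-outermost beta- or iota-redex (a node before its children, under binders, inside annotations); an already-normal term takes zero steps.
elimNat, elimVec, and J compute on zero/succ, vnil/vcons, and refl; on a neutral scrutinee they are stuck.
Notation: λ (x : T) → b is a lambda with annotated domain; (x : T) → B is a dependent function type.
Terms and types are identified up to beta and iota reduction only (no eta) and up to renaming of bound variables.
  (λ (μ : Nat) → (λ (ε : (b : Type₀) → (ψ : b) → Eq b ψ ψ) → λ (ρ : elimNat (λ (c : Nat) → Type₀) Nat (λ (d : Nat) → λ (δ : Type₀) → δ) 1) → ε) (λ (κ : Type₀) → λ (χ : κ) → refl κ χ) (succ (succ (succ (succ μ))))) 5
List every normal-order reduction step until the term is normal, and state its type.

normal-order reduction sequence:
  (λ (μ : Nat) → (λ (ε : (b : Type₀) → (ψ : b) → Eq b ψ ψ) → λ (ρ : elimNat (λ (c : Nat) → Type₀) Nat (λ (d : Nat) → λ (δ : Type₀) → δ) 1) → ε) (λ (κ : Type₀) → λ (χ : κ) → refl κ χ) (succ (succ (succ (succ μ))))) 5
  ~> (λ (μ : (ε : Type₀) → (b : ε) → Eq ε b b) → λ (ψ : elimNat (λ (ρ : Nat) → Type₀) Nat (λ (c : Nat) → λ (d : Type₀) → d) 1) → μ) (λ (δ : Type₀) → λ (κ : δ) → refl δ κ) 9
  ~> (λ (μ : elimNat (λ (ε : Nat) → Type₀) Nat (λ (b : Nat) → λ (ψ : Type₀) → ψ) 1) → λ (ρ : Type₀) → λ (c : ρ) → refl ρ c) 9
  ~> λ (μ : Type₀) → λ (ε : μ) → refl μ ε
inferred type:
  (μ : Type₀) → (ε : μ) → Eq μ ε ε


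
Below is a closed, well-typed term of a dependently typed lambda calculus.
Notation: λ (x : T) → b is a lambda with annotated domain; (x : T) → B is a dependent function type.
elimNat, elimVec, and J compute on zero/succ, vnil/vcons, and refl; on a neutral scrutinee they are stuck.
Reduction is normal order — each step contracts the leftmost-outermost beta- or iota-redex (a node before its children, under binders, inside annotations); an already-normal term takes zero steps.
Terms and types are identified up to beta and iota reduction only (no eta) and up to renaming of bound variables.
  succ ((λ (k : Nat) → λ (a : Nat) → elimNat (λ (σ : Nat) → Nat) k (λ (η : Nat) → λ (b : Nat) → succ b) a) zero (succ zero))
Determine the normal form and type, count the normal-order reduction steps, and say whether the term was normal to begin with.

resulting normal form:
  succ (succ zero)
inferred type:
  Nat
steps to reach normal form (normal order): 6
term was already normal: no
first contracted redex: a beta-redex


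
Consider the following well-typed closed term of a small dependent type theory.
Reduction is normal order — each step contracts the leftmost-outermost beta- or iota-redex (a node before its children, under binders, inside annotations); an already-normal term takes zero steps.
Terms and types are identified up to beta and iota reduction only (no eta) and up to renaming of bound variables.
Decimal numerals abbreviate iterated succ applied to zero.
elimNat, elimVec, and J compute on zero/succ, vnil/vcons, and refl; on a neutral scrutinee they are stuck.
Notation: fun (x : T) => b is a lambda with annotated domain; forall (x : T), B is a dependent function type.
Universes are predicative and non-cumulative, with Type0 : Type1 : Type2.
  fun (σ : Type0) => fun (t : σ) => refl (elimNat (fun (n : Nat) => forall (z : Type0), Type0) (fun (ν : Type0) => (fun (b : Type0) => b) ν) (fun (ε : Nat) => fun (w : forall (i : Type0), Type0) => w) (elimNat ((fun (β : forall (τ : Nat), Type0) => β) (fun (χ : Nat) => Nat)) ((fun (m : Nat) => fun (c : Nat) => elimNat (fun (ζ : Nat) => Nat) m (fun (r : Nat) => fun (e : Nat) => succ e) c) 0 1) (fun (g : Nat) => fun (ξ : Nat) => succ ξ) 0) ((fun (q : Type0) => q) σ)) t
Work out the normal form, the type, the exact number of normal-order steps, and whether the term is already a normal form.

resulting normal form:
  fun (σ : Type0) => fun (t : σ) => refl σ t
type:
  forall (σ : Type0), forall (t : σ), Eq σ t t
reduction steps (normal order): 14
already normal: no
first contracted redex: a beta-redex
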